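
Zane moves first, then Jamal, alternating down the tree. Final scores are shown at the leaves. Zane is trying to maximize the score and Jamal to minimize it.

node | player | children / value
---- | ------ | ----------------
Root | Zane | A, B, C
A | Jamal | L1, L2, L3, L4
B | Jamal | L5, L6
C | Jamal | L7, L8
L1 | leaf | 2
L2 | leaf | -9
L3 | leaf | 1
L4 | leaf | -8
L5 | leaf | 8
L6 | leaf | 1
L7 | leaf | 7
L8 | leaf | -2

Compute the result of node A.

A (Jamal): min(2, -9, 1, -8) = -9

-9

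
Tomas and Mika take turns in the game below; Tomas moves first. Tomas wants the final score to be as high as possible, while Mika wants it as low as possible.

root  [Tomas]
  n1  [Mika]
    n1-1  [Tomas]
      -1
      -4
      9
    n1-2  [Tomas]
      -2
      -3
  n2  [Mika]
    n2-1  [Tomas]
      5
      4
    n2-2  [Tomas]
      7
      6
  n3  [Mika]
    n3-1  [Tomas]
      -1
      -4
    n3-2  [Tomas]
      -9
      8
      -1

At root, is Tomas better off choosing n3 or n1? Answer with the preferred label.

n3-1 (Tomas): max(-1, -4) = -1
n3-2 (Tomas): max(-9, 8, -1) = 8
n3 (Mika): min(-1, 8) = -1
n1-1 (Tomas): max(-1, -4, 9) = 9
n1-2 (Tomas): max(-2, -3) = -2
n1 (Mika): min(9, -2) = -2
Tomas prefers the higher value; n3=-1, n1=-2. n3 is better since -1 > -2.

n3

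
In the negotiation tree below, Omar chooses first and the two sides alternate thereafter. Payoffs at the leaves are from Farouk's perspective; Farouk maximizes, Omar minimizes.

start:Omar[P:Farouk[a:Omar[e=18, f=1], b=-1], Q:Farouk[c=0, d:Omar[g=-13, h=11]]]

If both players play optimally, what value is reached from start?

a (Omar): min(18, 1) = 1
P (Farouk): max(1, -1) = 1
d (Omar): min(-13, 11) = -13
Q (Farouk): max(0, -13) = 0
start (Omar): min(1, 0) = 0

0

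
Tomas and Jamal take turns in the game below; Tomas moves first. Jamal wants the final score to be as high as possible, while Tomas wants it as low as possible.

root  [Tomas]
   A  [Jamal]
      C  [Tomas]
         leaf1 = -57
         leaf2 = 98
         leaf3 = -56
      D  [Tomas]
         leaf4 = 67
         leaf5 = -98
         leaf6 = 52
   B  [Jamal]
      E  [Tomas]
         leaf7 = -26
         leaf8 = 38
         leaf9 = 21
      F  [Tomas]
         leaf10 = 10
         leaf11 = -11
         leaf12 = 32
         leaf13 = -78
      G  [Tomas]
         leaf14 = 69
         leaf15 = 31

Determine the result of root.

-57

C (Tomas): min(-57, 98, -56) = -57
D (Tomas): min(67, -98, 52) = -98
A (Jamal): max(-57, -98) = -57
E (Tomas): min(-26, 38, 21) = -26
F (Tomas): min(10, -11, 32, -78) = -78
G (Tomas): min(69, 31) = 31
B (Jamal): max(-26, -78, 31) = 31
root (Tomas): min(-57, 31) = -57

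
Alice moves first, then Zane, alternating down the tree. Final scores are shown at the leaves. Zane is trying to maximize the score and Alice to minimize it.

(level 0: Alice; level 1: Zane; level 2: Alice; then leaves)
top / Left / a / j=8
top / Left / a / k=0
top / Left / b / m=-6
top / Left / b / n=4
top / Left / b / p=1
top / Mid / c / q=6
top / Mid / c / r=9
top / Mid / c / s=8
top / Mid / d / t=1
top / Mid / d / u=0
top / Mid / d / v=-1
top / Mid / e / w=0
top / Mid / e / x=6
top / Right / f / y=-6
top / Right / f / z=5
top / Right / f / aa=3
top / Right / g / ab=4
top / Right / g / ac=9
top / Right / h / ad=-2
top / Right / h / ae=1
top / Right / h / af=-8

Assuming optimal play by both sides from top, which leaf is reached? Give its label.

a (Alice): min(8, 0) = 0
b (Alice): min(-6, 4, 1) = -6
Left (Zane): max(0, -6) = 0
c (Alice): min(6, 9, 8) = 6
d (Alice): min(1, 0, -1) = -1
e (Alice): min(0, 6) = 0
Mid (Zane): max(6, -1, 0) = 6
f (Alice): min(-6, 5, 3) = -6
g (Alice): min(4, 9) = 4
h (Alice): min(-2, 1, -8) = -8
Right (Zane): max(-6, 4, -8) = 4
top (Alice): min(0, 6, 4) = 0
At top, Alice picks Left (lowest: 0).
At Left, Zane picks a (highest: 0).
At a, Alice picks k (lowest: 0).
Terminal value 0.

k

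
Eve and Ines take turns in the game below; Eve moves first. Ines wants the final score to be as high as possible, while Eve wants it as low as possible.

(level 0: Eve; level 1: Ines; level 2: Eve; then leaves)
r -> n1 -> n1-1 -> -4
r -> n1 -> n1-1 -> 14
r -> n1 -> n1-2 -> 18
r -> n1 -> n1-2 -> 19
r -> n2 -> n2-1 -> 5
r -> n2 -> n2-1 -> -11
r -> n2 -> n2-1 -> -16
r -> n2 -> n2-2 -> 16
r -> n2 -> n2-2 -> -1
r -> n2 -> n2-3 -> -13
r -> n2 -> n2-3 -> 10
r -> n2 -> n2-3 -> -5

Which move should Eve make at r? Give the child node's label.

n1-1 (Eve): min(-4, 14) = -4
n1-2 (Eve): min(18, 19) = 18
n1 (Ines): max(-4, 18) = 18
n2-1 (Eve): min(5, -11, -16) = -16
n2-2 (Eve): min(16, -1) = -1
n2-3 (Eve): min(-13, 10, -5) = -13
n2 (Ines): max(-16, -1, -13) = -1
r (Eve): min(18, -1) = -1
Eve at r wants the lowest of {n1=18, n2=-1}, so chooses n2.

n2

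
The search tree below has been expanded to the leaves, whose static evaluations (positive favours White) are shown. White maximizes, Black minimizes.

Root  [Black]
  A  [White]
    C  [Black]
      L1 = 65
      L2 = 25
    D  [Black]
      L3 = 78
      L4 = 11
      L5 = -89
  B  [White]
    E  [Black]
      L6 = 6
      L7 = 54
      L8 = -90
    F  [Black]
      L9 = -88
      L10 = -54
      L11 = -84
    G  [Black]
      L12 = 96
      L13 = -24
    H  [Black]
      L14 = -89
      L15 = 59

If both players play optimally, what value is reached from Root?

-24

C (Black): min(65, 25) = 25
D (Black): min(78, 11, -89) = -89
A (White): max(25, -89) = 25
E (Black): min(6, 54, -90) = -90
F (Black): min(-88, -54, -84) = -88
G (Black): min(96, -24) = -24
H (Black): min(-89, 59) = -89
B (White): max(-90, -88, -24, -89) = -24
Root (Black): min(25, -24) = -24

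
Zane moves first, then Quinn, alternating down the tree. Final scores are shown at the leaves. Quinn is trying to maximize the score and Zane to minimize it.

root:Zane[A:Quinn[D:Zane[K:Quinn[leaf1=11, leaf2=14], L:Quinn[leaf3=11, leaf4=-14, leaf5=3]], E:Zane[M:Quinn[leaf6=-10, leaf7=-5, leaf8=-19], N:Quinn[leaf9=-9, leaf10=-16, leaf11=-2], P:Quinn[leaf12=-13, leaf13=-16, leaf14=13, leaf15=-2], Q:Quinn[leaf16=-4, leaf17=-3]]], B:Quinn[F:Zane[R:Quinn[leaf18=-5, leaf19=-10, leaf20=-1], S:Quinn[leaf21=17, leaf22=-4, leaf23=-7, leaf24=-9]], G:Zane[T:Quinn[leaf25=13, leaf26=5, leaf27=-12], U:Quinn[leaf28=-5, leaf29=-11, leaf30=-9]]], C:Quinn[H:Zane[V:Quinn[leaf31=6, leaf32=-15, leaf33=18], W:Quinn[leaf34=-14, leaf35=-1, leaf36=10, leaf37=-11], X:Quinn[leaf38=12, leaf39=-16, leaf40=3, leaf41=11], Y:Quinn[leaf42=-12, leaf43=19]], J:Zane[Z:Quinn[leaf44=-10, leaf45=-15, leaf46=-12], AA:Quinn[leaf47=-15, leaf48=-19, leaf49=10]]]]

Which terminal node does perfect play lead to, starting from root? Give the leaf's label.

K (Quinn): max(11, 14) = 14
L (Quinn): max(11, -14, 3) = 11
D (Zane): min(14, 11) = 11
M (Quinn): max(-10, -5, -19) = -5
N (Quinn): max(-9, -16, -2) = -2
P (Quinn): max(-13, -16, 13, -2) = 13
Q (Quinn): max(-4, -3) = -3
E (Zane): min(-5, -2, 13, -3) = -5
A (Quinn): max(11, -5) = 11
R (Quinn): max(-5, -10, -1) = -1
S (Quinn): max(17, -4, -7, -9) = 17
F (Zane): min(-1, 17) = -1
T (Quinn): max(13, 5, -12) = 13
U (Quinn): max(-5, -11, -9) = -5
G (Zane): min(13, -5) = -5
B (Quinn): max(-1, -5) = -1
V (Quinn): max(6, -15, 18) = 18
W (Quinn): max(-14, -1, 10, -11) = 10
X (Quinn): max(12, -16, 3, 11) = 12
Y (Quinn): max(-12, 19) = 19
H (Zane): min(18, 10, 12, 19) = 10
Z (Quinn): max(-10, -15, -12) = -10
AA (Quinn): max(-15, -19, 10) = 10
J (Zane): min(-10, 10) = -10
C (Quinn): max(10, -10) = 10
root (Zane): min(11, -1, 10) = -1
At root, Zane picks B (lowest: -1).
At B, Quinn picks F (highest: -1).
At F, Zane picks R (lowest: -1).
At R, Quinn picks leaf20 (highest: -1).
Terminal value -1.

leaf20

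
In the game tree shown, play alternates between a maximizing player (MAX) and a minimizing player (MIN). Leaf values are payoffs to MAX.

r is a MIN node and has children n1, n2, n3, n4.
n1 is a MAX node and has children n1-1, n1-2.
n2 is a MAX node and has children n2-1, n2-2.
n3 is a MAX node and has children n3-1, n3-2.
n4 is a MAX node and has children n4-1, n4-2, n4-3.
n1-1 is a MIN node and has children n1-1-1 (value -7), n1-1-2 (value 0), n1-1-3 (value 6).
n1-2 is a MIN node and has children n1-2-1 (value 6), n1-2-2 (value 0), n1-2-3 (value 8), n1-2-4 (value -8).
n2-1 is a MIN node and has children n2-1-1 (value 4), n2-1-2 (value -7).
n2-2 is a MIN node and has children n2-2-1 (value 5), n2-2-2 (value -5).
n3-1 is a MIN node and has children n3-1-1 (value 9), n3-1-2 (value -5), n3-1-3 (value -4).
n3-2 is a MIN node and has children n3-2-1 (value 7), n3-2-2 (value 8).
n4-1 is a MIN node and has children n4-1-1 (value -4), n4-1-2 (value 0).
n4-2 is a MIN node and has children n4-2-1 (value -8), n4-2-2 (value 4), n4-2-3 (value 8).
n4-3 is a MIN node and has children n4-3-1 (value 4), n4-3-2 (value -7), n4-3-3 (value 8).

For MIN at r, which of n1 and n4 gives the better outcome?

n1

n1-1 (MIN): min(-7, 0, 6) = -7
n1-2 (MIN): min(6, 0, 8, -8) = -8
n1 (MAX): max(-7, -8) = -7
n4-1 (MIN): min(-4, 0) = -4
n4-2 (MIN): min(-8, 4, 8) = -8
n4-3 (MIN): min(4, -7, 8) = -7
n4 (MAX): max(-4, -8, -7) = -4
MIN prefers the lower value; n1=-7, n4=-4. n1 is better since -7 < -4.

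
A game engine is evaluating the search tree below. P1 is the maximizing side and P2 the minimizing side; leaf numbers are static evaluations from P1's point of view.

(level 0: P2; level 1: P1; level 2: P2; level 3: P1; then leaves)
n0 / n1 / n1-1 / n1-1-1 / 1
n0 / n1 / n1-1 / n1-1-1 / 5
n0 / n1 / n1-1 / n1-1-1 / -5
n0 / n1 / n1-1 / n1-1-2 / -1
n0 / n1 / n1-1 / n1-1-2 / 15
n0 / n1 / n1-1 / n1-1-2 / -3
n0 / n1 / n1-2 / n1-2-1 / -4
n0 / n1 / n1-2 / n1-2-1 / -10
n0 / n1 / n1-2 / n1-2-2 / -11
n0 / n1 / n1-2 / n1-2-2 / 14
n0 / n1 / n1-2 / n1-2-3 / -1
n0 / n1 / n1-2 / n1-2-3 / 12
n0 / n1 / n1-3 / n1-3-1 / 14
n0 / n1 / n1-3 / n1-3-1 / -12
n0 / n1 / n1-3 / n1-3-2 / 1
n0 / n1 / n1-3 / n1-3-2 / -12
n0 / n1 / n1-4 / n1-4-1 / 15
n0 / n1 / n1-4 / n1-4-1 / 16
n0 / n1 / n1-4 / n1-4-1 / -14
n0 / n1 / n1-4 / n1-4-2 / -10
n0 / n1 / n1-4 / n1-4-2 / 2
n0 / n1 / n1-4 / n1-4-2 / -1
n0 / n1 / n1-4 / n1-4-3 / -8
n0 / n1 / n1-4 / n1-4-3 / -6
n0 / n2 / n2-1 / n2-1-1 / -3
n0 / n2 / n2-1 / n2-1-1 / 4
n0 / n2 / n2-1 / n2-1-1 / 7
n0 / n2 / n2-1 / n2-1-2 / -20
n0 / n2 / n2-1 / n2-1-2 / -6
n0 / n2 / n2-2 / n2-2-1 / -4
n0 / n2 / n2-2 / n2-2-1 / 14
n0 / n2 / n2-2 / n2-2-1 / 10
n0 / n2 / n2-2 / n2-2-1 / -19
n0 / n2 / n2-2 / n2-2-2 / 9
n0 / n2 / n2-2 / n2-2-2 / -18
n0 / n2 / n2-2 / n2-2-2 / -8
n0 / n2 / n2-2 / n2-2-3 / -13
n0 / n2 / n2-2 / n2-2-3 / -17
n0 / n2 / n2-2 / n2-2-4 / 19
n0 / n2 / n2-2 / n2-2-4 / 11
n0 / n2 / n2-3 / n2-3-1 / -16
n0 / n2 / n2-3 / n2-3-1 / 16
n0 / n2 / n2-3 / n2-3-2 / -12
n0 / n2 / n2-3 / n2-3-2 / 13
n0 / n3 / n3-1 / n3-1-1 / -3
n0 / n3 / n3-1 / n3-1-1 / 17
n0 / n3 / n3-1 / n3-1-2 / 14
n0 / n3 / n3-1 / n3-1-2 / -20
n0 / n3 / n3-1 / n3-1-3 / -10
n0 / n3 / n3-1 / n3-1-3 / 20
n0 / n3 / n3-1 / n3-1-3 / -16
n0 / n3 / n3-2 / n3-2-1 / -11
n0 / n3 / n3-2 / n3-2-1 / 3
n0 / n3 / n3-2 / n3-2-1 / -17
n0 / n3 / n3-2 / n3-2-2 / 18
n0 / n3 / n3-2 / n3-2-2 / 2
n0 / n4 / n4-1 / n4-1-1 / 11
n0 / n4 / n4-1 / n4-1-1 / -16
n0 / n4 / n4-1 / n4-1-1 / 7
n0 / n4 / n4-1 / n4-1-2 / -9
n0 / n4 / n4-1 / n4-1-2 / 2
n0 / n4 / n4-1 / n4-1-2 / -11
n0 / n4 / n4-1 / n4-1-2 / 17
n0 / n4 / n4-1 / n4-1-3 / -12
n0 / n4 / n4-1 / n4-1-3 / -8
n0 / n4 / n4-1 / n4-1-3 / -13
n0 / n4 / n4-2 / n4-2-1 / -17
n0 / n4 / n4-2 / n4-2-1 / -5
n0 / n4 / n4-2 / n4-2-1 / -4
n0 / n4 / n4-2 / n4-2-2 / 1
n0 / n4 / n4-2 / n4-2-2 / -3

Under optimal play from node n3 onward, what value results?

14

n3-1-1 (P1): max(-3, 17) = 17
n3-1-2 (P1): max(14, -20) = 14
n3-1-3 (P1): max(-10, 20, -16) = 20
n3-1 (P2): min(17, 14, 20) = 14
n3-2-1 (P1): max(-11, 3, -17) = 3
n3-2-2 (P1): max(18, 2) = 18
n3-2 (P2): min(3, 18) = 3
n3 (P1): max(14, 3) = 14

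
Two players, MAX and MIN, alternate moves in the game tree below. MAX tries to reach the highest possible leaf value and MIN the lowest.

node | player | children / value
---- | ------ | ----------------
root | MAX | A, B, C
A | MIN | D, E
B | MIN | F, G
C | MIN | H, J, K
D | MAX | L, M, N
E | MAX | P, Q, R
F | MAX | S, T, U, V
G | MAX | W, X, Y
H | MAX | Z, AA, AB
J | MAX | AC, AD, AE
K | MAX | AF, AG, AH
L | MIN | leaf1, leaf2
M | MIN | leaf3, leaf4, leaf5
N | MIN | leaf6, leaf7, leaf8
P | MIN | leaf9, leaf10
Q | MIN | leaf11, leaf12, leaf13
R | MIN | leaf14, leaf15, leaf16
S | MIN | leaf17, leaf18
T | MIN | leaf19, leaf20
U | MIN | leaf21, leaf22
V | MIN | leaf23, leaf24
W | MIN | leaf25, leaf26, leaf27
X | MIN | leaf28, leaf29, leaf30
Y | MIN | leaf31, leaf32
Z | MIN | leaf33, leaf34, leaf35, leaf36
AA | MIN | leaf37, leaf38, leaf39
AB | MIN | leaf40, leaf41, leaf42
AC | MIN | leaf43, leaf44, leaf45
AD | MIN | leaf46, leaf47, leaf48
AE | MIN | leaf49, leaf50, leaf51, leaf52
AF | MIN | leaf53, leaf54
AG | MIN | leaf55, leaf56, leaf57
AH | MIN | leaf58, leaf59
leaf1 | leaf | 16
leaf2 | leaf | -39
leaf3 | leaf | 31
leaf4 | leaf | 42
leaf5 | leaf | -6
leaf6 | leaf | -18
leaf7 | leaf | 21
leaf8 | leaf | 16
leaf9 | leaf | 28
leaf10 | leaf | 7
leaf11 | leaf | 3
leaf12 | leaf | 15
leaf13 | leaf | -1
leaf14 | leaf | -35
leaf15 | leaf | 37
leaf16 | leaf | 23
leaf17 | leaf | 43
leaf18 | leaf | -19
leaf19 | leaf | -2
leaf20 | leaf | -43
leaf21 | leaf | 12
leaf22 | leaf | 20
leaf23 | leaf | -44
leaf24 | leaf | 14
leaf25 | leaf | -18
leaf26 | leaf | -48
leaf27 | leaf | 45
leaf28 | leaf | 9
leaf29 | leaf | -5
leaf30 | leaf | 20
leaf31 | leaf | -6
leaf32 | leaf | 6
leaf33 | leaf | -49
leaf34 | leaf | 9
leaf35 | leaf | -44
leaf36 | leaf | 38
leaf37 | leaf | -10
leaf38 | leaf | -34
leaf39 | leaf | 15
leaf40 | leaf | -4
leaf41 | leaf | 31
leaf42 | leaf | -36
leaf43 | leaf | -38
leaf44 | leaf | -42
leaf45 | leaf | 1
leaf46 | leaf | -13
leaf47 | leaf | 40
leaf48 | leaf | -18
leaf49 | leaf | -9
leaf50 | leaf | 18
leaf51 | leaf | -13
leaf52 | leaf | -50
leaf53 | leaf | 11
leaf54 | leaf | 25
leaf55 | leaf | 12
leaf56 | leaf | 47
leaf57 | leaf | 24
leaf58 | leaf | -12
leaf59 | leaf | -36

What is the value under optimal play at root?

-5

L (MIN): min(16, -39) = -39
M (MIN): min(31, 42, -6) = -6
N (MIN): min(-18, 21, 16) = -18
D (MAX): max(-39, -6, -18) = -6
P (MIN): min(28, 7) = 7
Q (MIN): min(3, 15, -1) = -1
R (MIN): min(-35, 37, 23) = -35
E (MAX): max(7, -1, -35) = 7
A (MIN): min(-6, 7) = -6
S (MIN): min(43, -19) = -19
T (MIN): min(-2, -43) = -43
U (MIN): min(12, 20) = 12
V (MIN): min(-44, 14) = -44
F (MAX): max(-19, -43, 12, -44) = 12
W (MIN): min(-18, -48, 45) = -48
X (MIN): min(9, -5, 20) = -5
Y (MIN): min(-6, 6) = -6
G (MAX): max(-48, -5, -6) = -5
B (MIN): min(12, -5) = -5
Z (MIN): min(-49, 9, -44, 38) = -49
AA (MIN): min(-10, -34, 15) = -34
AB (MIN): min(-4, 31, -36) = -36
H (MAX): max(-49, -34, -36) = -34
AC (MIN): min(-38, -42, 1) = -42
AD (MIN): min(-13, 40, -18) = -18
AE (MIN): min(-9, 18, -13, -50) = -50
J (MAX): max(-42, -18, -50) = -18
AF (MIN): min(11, 25) = 11
AG (MIN): min(12, 47, 24) = 12
AH (MIN): min(-12, -36) = -36
K (MAX): max(11, 12, -36) = 12
C (MIN): min(-34, -18, 12) = -34
root (MAX): max(-6, -5, -34) = -5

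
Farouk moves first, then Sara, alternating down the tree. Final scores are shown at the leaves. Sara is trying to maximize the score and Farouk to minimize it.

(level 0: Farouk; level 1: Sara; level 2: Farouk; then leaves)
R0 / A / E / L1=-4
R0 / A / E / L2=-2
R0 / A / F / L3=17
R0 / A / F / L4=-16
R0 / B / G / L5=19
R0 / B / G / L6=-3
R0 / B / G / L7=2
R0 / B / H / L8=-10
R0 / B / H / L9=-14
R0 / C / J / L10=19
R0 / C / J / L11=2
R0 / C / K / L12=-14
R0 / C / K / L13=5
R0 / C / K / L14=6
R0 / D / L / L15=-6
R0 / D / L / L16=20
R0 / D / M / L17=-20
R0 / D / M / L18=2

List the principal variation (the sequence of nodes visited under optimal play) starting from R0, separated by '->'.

R0 -> D -> L -> L15

E (Farouk): min(-4, -2) = -4
F (Farouk): min(17, -16) = -16
A (Sara): max(-4, -16) = -4
G (Farouk): min(19, -3, 2) = -3
H (Farouk): min(-10, -14) = -14
B (Sara): max(-3, -14) = -3
J (Farouk): min(19, 2) = 2
K (Farouk): min(-14, 5, 6) = -14
C (Sara): max(2, -14) = 2
L (Farouk): min(-6, 20) = -6
M (Farouk): min(-20, 2) = -20
D (Sara): max(-6, -20) = -6
R0 (Farouk): min(-4, -3, 2, -6) = -6
At R0, Farouk picks D (lowest: -6).
At D, Sara picks L (highest: -6).
At L, Farouk picks L15 (lowest: -6).
Terminal value -6.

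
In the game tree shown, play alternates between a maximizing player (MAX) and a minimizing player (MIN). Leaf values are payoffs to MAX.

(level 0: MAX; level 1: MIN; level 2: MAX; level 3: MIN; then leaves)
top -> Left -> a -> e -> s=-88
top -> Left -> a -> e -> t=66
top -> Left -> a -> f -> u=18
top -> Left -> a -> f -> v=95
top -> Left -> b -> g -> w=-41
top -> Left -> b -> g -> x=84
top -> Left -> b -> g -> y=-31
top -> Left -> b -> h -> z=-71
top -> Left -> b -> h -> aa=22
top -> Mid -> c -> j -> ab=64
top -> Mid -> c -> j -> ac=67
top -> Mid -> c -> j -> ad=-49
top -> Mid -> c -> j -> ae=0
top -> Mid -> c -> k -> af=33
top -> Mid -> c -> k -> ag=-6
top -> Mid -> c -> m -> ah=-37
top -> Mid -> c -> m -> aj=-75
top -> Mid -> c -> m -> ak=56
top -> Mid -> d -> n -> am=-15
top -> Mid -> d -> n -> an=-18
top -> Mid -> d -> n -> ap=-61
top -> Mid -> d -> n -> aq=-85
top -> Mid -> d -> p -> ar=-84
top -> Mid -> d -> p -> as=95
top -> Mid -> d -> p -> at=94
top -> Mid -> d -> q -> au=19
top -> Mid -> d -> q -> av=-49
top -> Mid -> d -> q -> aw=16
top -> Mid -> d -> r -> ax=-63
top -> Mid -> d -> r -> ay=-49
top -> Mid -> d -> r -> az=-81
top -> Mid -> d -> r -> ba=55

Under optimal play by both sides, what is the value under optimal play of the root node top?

-41

e (MIN): min(-88, 66) = -88
f (MIN): min(18, 95) = 18
a (MAX): max(-88, 18) = 18
g (MIN): min(-41, 84, -31) = -41
h (MIN): min(-71, 22) = -71
b (MAX): max(-41, -71) = -41
Left (MIN): min(18, -41) = -41
j (MIN): min(64, 67, -49, 0) = -49
k (MIN): min(33, -6) = -6
m (MIN): min(-37, -75, 56) = -75
c (MAX): max(-49, -6, -75) = -6
n (MIN): min(-15, -18, -61, -85) = -85
p (MIN): min(-84, 95, 94) = -84
q (MIN): min(19, -49, 16) = -49
r (MIN): min(-63, -49, -81, 55) = -81
d (MAX): max(-85, -84, -49, -81) = -49
Mid (MIN): min(-6, -49) = -49
top (MAX): max(-41, -49) = -41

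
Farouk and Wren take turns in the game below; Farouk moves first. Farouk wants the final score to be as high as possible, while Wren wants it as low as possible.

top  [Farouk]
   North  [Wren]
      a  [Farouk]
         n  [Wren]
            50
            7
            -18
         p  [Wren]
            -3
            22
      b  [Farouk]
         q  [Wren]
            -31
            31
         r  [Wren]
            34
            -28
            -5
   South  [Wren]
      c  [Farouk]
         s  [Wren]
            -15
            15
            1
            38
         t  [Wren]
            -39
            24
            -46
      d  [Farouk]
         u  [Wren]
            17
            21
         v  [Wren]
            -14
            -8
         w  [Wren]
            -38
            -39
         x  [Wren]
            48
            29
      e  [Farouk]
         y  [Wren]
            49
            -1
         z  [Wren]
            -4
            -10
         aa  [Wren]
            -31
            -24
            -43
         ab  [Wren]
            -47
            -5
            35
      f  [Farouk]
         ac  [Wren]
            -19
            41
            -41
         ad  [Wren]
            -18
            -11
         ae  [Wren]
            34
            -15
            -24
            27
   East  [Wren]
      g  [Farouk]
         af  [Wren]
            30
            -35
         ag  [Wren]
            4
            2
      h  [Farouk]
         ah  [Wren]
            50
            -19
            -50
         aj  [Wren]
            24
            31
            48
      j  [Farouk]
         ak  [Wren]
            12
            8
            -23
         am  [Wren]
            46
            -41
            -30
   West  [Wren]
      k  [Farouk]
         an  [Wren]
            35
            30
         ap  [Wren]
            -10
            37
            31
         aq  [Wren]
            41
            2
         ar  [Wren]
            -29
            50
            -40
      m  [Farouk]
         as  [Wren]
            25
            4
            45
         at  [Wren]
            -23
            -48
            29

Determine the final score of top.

n (Wren): min(50, 7, -18) = -18
p (Wren): min(-3, 22) = -3
a (Farouk): max(-18, -3) = -3
q (Wren): min(-31, 31) = -31
r (Wren): min(34, -28, -5) = -28
b (Farouk): max(-31, -28) = -28
North (Wren): min(-3, -28) = -28
s (Wren): min(-15, 15, 1, 38) = -15
t (Wren): min(-39, 24, -46) = -46
c (Farouk): max(-15, -46) = -15
u (Wren): min(17, 21) = 17
v (Wren): min(-14, -8) = -14
w (Wren): min(-38, -39) = -39
x (Wren): min(48, 29) = 29
d (Farouk): max(17, -14, -39, 29) = 29
y (Wren): min(49, -1) = -1
z (Wren): min(-4, -10) = -10
aa (Wren): min(-31, -24, -43) = -43
ab (Wren): min(-47, -5, 35) = -47
e (Farouk): max(-1, -10, -43, -47) = -1
ac (Wren): min(-19, 41, -41) = -41
ad (Wren): min(-18, -11) = -18
ae (Wren): min(34, -15, -24, 27) = -24
f (Farouk): max(-41, -18, -24) = -18
South (Wren): min(-15, 29, -1, -18) = -18
af (Wren): min(30, -35) = -35
ag (Wren): min(4, 2) = 2
g (Farouk): max(-35, 2) = 2
ah (Wren): min(50, -19, -50) = -50
aj (Wren): min(24, 31, 48) = 24
h (Farouk): max(-50, 24) = 24
ak (Wren): min(12, 8, -23) = -23
am (Wren): min(46, -41, -30) = -41
j (Farouk): max(-23, -41) = -23
East (Wren): min(2, 24, -23) = -23
an (Wren): min(35, 30) = 30
ap (Wren): min(-10, 37, 31) = -10
aq (Wren): min(41, 2) = 2
ar (Wren): min(-29, 50, -40) = -40
k (Farouk): max(30, -10, 2, -40) = 30
as (Wren): min(25, 4, 45) = 4
at (Wren): min(-23, -48, 29) = -48
m (Farouk): max(4, -48) = 4
West (Wren): min(30, 4) = 4
top (Farouk): max(-28, -18, -23, 4) = 4

4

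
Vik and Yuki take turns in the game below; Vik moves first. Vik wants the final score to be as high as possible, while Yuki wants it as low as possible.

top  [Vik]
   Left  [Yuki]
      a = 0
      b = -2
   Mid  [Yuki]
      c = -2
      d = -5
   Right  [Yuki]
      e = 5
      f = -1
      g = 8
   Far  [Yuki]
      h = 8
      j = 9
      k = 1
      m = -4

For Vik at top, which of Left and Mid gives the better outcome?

Left

Left (Yuki): min(0, -2) = -2
Mid (Yuki): min(-2, -5) = -5
Vik prefers the higher value; Left=-2, Mid=-5. Left is better since -2 > -5.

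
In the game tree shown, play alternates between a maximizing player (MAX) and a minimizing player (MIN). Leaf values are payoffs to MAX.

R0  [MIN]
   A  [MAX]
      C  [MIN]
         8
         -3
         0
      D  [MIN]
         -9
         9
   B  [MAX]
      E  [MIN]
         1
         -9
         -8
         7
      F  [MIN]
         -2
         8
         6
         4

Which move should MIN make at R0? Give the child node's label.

A

C (MIN): min(8, -3, 0) = -3
D (MIN): min(-9, 9) = -9
A (MAX): max(-3, -9) = -3
E (MIN): min(1, -9, -8, 7) = -9
F (MIN): min(-2, 8, 6, 4) = -2
B (MAX): max(-9, -2) = -2
R0 (MIN): min(-3, -2) = -3
MIN at R0 wants the lowest of {A=-3, B=-2}, so chooses A.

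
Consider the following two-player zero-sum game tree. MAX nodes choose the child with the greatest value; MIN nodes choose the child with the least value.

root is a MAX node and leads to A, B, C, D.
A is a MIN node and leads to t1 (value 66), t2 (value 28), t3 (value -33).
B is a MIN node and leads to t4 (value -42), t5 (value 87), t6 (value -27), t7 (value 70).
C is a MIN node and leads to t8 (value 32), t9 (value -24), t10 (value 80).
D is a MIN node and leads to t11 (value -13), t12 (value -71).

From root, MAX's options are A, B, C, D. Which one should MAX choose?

C

A (MIN): min(66, 28, -33) = -33
B (MIN): min(-42, 87, -27, 70) = -42
C (MIN): min(32, -24, 80) = -24
D (MIN): min(-13, -71) = -71
root (MAX): max(-33, -42, -24, -71) = -24
MAX at root wants the highest of {A=-33, B=-42, C=-24, D=-71}, so chooses C.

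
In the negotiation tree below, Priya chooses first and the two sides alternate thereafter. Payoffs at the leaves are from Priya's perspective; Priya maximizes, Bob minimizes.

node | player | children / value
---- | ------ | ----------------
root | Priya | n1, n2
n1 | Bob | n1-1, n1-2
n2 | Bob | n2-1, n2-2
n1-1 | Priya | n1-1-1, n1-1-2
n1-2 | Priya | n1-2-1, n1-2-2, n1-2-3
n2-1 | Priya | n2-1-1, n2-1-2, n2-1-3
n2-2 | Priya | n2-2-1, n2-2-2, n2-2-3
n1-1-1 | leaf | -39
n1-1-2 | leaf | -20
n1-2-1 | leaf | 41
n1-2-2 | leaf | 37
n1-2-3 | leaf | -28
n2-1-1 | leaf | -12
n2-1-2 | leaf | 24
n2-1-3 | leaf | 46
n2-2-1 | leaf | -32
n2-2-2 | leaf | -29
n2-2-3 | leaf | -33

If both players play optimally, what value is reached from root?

n1-1 (Priya): max(-39, -20) = -20
n1-2 (Priya): max(41, 37, -28) = 41
n1 (Bob): min(-20, 41) = -20
n2-1 (Priya): max(-12, 24, 46) = 46
n2-2 (Priya): max(-32, -29, -33) = -29
n2 (Bob): min(46, -29) = -29
root (Priya): max(-20, -29) = -20

-20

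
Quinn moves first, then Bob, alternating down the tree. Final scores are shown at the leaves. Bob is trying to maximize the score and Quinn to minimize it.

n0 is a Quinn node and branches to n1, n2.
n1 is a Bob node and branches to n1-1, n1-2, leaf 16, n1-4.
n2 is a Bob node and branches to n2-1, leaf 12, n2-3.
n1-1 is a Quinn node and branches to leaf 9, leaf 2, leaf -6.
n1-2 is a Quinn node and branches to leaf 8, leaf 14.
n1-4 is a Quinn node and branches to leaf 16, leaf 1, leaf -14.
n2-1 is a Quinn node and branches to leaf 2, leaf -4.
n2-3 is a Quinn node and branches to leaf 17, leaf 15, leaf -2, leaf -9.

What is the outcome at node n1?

n1-1 (Quinn): min(9, 2, -6) = -6
n1-2 (Quinn): min(8, 14) = 8
n1-4 (Quinn): min(16, 1, -14) = -14
n1 (Bob): max(-6, 8, 16, -14) = 16

16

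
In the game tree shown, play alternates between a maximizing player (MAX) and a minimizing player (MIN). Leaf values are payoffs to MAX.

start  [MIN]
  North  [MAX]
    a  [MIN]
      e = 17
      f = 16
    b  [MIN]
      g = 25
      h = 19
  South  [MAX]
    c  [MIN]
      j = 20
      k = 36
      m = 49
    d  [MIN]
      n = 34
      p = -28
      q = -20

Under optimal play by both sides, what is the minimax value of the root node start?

a (MIN): min(17, 16) = 16
b (MIN): min(25, 19) = 19
North (MAX): max(16, 19) = 19
c (MIN): min(20, 36, 49) = 20
d (MIN): min(34, -28, -20) = -28
South (MAX): max(20, -28) = 20
start (MIN): min(19, 20) = 19

19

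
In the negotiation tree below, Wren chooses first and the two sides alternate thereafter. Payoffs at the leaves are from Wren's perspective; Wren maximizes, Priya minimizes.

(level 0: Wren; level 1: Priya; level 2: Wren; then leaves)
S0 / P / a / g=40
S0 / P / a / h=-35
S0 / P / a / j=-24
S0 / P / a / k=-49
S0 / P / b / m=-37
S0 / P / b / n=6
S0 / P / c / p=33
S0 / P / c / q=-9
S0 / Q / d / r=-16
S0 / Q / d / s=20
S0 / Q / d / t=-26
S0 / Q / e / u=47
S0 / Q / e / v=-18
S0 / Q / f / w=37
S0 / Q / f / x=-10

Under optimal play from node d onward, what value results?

d (Wren): max(-16, 20, -26) = 20

20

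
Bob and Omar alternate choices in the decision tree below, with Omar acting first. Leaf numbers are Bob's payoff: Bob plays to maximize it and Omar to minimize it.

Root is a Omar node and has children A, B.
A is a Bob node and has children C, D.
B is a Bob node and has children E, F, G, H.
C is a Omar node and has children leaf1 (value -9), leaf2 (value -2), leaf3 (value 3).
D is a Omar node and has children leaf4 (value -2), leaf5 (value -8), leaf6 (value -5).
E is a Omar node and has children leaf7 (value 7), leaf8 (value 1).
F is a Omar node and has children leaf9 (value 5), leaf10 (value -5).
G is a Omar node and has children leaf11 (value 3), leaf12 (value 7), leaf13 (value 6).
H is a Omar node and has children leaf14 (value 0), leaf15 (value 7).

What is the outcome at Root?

-8

C (Omar): min(-9, -2, 3) = -9
D (Omar): min(-2, -8, -5) = -8
A (Bob): max(-9, -8) = -8
E (Omar): min(7, 1) = 1
F (Omar): min(5, -5) = -5
G (Omar): min(3, 7, 6) = 3
H (Omar): min(0, 7) = 0
B (Bob): max(1, -5, 3, 0) = 3
Root (Omar): min(-8, 3) = -8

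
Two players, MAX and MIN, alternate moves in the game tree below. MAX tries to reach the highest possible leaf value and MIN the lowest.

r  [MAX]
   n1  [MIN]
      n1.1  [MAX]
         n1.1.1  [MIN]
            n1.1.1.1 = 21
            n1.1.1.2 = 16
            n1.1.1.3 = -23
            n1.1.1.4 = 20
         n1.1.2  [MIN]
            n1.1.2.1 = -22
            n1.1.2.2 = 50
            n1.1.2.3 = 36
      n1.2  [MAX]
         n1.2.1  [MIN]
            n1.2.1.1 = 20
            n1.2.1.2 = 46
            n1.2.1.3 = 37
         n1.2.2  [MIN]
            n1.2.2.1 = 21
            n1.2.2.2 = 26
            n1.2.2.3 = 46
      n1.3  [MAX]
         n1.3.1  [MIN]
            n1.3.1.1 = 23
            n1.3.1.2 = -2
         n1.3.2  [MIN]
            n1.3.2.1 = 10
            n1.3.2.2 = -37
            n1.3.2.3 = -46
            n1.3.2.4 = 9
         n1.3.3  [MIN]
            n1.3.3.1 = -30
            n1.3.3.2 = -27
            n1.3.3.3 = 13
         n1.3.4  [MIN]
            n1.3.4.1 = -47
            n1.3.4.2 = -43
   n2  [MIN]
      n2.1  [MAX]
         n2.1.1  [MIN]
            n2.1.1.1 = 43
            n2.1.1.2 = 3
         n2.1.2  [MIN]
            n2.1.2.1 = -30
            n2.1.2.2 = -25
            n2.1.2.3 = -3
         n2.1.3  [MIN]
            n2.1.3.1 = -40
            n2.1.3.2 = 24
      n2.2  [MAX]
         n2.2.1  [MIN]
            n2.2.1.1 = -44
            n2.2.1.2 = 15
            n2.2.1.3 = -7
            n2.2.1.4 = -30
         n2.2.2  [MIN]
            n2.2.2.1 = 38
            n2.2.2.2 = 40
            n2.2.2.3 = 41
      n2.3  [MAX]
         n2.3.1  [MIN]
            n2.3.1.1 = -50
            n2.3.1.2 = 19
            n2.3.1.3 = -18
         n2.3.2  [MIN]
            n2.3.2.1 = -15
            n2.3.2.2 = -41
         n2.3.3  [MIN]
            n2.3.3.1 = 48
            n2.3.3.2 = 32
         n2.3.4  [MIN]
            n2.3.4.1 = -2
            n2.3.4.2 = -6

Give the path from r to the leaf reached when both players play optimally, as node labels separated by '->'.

r -> n2 -> n2.1 -> n2.1.1 -> n2.1.1.2

n1.1.1 (MIN): min(21, 16, -23, 20) = -23
n1.1.2 (MIN): min(-22, 50, 36) = -22
n1.1 (MAX): max(-23, -22) = -22
n1.2.1 (MIN): min(20, 46, 37) = 20
n1.2.2 (MIN): min(21, 26, 46) = 21
n1.2 (MAX): max(20, 21) = 21
n1.3.1 (MIN): min(23, -2) = -2
n1.3.2 (MIN): min(10, -37, -46, 9) = -46
n1.3.3 (MIN): min(-30, -27, 13) = -30
n1.3.4 (MIN): min(-47, -43) = -47
n1.3 (MAX): max(-2, -46, -30, -47) = -2
n1 (MIN): min(-22, 21, -2) = -22
n2.1.1 (MIN): min(43, 3) = 3
n2.1.2 (MIN): min(-30, -25, -3) = -30
n2.1.3 (MIN): min(-40, 24) = -40
n2.1 (MAX): max(3, -30, -40) = 3
n2.2.1 (MIN): min(-44, 15, -7, -30) = -44
n2.2.2 (MIN): min(38, 40, 41) = 38
n2.2 (MAX): max(-44, 38) = 38
n2.3.1 (MIN): min(-50, 19, -18) = -50
n2.3.2 (MIN): min(-15, -41) = -41
n2.3.3 (MIN): min(48, 32) = 32
n2.3.4 (MIN): min(-2, -6) = -6
n2.3 (MAX): max(-50, -41, 32, -6) = 32
n2 (MIN): min(3, 38, 32) = 3
r (MAX): max(-22, 3) = 3
At r, MAX picks n2 (highest: 3).
At n2, MIN picks n2.1 (lowest: 3).
At n2.1, MAX picks n2.1.1 (highest: 3).
At n2.1.1, MIN picks n2.1.1.2 (lowest: 3).
Terminal value 3.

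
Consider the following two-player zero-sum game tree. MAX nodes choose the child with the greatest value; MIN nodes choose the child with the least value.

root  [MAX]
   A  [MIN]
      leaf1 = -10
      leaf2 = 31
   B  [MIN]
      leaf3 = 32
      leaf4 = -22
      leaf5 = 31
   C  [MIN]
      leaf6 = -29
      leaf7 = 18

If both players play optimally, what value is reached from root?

A (MIN): min(-10, 31) = -10
B (MIN): min(32, -22, 31) = -22
C (MIN): min(-29, 18) = -29
root (MAX): max(-10, -22, -29) = -10

-10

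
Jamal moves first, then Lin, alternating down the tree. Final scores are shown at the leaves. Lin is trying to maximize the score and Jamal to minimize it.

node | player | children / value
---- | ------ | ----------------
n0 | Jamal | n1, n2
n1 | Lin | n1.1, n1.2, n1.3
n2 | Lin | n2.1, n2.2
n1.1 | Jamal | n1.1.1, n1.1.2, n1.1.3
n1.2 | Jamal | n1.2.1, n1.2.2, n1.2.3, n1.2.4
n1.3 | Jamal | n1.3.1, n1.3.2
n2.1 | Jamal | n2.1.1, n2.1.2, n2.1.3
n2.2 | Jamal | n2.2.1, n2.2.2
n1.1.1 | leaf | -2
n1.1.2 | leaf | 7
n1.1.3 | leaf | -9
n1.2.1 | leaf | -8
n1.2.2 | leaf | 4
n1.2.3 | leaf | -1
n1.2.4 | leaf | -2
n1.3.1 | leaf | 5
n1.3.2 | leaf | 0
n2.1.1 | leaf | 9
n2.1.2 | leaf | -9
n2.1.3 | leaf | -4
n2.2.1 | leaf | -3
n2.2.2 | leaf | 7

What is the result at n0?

-3

n1.1 (Jamal): min(-2, 7, -9) = -9
n1.2 (Jamal): min(-8, 4, -1, -2) = -8
n1.3 (Jamal): min(5, 0) = 0
n1 (Lin): max(-9, -8, 0) = 0
n2.1 (Jamal): min(9, -9, -4) = -9
n2.2 (Jamal): min(-3, 7) = -3
n2 (Lin): max(-9, -3) = -3
n0 (Jamal): min(0, -3) = -3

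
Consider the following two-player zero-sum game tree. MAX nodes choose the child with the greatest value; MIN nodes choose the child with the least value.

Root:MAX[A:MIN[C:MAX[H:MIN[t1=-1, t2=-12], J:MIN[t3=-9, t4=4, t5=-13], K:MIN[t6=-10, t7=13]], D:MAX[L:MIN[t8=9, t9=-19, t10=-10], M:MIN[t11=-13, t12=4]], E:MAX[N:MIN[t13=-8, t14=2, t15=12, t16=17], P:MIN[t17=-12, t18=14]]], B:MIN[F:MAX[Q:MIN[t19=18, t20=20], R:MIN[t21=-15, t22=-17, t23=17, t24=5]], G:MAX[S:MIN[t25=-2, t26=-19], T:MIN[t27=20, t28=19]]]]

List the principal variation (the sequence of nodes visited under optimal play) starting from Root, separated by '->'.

H (MIN): min(-1, -12) = -12
J (MIN): min(-9, 4, -13) = -13
K (MIN): min(-10, 13) = -10
C (MAX): max(-12, -13, -10) = -10
L (MIN): min(9, -19, -10) = -19
M (MIN): min(-13, 4) = -13
D (MAX): max(-19, -13) = -13
N (MIN): min(-8, 2, 12, 17) = -8
P (MIN): min(-12, 14) = -12
E (MAX): max(-8, -12) = -8
A (MIN): min(-10, -13, -8) = -13
Q (MIN): min(18, 20) = 18
R (MIN): min(-15, -17, 17, 5) = -17
F (MAX): max(18, -17) = 18
S (MIN): min(-2, -19) = -19
T (MIN): min(20, 19) = 19
G (MAX): max(-19, 19) = 19
B (MIN): min(18, 19) = 18
Root (MAX): max(-13, 18) = 18
At Root, MAX picks B (highest: 18).
At B, MIN picks F (lowest: 18).
At F, MAX picks Q (highest: 18).
At Q, MIN picks t19 (lowest: 18).
Terminal value 18.

Root -> B -> F -> Q -> t19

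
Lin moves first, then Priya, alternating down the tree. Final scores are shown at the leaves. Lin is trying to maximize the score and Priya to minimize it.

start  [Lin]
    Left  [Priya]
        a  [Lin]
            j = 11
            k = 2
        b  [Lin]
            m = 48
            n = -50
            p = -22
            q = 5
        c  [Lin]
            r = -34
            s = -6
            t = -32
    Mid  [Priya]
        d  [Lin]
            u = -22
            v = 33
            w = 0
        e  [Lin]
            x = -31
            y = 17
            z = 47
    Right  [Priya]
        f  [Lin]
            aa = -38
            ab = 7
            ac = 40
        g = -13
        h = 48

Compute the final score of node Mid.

d (Lin): max(-22, 33, 0) = 33
e (Lin): max(-31, 17, 47) = 47
Mid (Priya): min(33, 47) = 33

33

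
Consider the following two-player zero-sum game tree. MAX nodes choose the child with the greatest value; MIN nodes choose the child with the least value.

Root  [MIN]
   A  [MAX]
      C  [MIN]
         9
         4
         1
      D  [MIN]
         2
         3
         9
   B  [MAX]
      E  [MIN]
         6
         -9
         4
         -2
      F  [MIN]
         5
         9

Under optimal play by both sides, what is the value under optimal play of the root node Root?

2

C (MIN): min(9, 4, 1) = 1
D (MIN): min(2, 3, 9) = 2
A (MAX): max(1, 2) = 2
E (MIN): min(6, -9, 4, -2) = -9
F (MIN): min(5, 9) = 5
B (MAX): max(-9, 5) = 5
Root (MIN): min(2, 5) = 2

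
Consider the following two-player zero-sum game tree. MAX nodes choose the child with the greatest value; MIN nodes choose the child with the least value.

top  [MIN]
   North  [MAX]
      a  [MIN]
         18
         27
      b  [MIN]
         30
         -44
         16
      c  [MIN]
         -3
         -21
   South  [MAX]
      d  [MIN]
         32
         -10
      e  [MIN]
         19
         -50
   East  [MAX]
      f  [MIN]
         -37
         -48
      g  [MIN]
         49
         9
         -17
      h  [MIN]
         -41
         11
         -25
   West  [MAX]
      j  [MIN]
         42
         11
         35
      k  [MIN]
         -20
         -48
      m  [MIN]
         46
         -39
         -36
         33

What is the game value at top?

a (MIN): min(18, 27) = 18
b (MIN): min(30, -44, 16) = -44
c (MIN): min(-3, -21) = -21
North (MAX): max(18, -44, -21) = 18
d (MIN): min(32, -10) = -10
e (MIN): min(19, -50) = -50
South (MAX): max(-10, -50) = -10
f (MIN): min(-37, -48) = -48
g (MIN): min(49, 9, -17) = -17
h (MIN): min(-41, 11, -25) = -41
East (MAX): max(-48, -17, -41) = -17
j (MIN): min(42, 11, 35) = 11
k (MIN): min(-20, -48) = -48
m (MIN): min(46, -39, -36, 33) = -39
West (MAX): max(11, -48, -39) = 11
top (MIN): min(18, -10, -17, 11) = -17

-17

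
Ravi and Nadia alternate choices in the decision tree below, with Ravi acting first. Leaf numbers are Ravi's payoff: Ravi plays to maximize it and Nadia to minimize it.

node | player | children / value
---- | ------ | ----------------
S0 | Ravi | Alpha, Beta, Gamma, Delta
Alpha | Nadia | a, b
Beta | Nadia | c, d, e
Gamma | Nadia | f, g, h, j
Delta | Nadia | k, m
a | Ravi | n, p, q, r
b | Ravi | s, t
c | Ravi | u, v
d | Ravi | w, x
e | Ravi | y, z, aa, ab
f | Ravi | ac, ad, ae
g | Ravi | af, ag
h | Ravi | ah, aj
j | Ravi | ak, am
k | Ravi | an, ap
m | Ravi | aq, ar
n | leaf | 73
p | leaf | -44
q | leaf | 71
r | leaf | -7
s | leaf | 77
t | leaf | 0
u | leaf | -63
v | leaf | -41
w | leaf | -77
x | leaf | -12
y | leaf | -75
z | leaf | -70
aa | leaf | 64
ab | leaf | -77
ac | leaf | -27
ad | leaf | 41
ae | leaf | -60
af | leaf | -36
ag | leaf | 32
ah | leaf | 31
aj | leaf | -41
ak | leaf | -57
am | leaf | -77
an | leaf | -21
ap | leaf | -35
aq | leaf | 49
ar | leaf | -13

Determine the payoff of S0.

a (Ravi): max(73, -44, 71, -7) = 73
b (Ravi): max(77, 0) = 77
Alpha (Nadia): min(73, 77) = 73
c (Ravi): max(-63, -41) = -41
d (Ravi): max(-77, -12) = -12
e (Ravi): max(-75, -70, 64, -77) = 64
Beta (Nadia): min(-41, -12, 64) = -41
f (Ravi): max(-27, 41, -60) = 41
g (Ravi): max(-36, 32) = 32
h (Ravi): max(31, -41) = 31
j (Ravi): max(-57, -77) = -57
Gamma (Nadia): min(41, 32, 31, -57) = -57
k (Ravi): max(-21, -35) = -21
m (Ravi): max(49, -13) = 49
Delta (Nadia): min(-21, 49) = -21
S0 (Ravi): max(73, -41, -57, -21) = 73

73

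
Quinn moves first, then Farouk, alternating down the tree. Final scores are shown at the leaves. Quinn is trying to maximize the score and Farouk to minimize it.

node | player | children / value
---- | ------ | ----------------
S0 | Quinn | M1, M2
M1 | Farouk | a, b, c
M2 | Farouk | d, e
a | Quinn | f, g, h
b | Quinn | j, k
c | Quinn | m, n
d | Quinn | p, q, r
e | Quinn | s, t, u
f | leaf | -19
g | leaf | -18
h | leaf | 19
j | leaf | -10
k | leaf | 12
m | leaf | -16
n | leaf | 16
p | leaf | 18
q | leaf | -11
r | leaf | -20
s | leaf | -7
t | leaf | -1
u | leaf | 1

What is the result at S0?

12

a (Quinn): max(-19, -18, 19) = 19
b (Quinn): max(-10, 12) = 12
c (Quinn): max(-16, 16) = 16
M1 (Farouk): min(19, 12, 16) = 12
d (Quinn): max(18, -11, -20) = 18
e (Quinn): max(-7, -1, 1) = 1
M2 (Farouk): min(18, 1) = 1
S0 (Quinn): max(12, 1) = 12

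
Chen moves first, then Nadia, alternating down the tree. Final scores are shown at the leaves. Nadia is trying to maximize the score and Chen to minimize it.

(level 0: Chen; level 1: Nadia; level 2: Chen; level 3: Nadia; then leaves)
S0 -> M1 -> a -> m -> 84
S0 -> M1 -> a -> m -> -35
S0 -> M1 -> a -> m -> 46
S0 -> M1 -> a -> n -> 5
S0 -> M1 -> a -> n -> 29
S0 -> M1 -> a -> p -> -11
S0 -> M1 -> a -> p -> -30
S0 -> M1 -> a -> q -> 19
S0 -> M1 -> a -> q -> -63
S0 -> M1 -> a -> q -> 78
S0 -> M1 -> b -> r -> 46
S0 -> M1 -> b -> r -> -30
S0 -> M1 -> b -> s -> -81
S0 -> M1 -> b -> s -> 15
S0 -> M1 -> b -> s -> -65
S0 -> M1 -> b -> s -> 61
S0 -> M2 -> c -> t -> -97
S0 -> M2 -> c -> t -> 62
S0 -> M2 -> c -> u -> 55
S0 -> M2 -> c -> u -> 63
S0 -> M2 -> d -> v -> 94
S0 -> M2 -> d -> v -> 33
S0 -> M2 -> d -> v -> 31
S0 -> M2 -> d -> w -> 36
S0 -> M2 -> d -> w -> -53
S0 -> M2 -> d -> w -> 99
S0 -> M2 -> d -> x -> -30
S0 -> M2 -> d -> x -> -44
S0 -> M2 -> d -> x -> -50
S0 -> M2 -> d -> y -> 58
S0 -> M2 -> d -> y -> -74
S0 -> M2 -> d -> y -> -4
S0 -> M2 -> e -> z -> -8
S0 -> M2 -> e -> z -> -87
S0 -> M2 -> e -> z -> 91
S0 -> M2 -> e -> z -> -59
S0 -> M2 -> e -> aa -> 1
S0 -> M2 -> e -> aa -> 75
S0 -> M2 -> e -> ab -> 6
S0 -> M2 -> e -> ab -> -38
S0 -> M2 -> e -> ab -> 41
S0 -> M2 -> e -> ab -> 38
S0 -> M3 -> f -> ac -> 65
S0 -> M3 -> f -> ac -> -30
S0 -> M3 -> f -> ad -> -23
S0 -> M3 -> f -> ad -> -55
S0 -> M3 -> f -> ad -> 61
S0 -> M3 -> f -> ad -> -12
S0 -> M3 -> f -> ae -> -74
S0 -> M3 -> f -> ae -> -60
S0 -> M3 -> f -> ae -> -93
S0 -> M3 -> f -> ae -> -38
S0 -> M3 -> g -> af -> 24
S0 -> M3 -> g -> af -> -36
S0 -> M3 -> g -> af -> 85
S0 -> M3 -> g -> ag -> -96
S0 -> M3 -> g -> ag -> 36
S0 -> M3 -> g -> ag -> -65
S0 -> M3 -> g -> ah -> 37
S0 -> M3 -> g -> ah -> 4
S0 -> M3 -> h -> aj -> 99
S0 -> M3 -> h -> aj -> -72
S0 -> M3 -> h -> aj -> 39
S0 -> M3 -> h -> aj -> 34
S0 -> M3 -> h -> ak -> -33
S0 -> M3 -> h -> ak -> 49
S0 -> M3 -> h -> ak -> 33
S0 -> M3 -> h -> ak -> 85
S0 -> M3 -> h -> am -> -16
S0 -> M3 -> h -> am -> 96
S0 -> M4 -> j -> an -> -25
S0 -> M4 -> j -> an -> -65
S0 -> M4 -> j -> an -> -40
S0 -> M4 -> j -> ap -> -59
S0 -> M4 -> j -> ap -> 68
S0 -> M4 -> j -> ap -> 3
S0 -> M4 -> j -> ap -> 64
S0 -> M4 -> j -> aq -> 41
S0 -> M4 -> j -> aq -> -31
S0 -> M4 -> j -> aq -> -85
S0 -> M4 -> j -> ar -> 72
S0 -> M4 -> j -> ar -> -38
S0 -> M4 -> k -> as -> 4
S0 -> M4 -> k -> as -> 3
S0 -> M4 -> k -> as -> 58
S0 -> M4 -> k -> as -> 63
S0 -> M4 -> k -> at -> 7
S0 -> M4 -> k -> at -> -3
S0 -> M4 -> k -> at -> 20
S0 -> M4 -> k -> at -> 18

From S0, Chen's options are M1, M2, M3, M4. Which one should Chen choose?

M4

m (Nadia): max(84, -35, 46) = 84
n (Nadia): max(5, 29) = 29
p (Nadia): max(-11, -30) = -11
q (Nadia): max(19, -63, 78) = 78
a (Chen): min(84, 29, -11, 78) = -11
r (Nadia): max(46, -30) = 46
s (Nadia): max(-81, 15, -65, 61) = 61
b (Chen): min(46, 61) = 46
M1 (Nadia): max(-11, 46) = 46
t (Nadia): max(-97, 62) = 62
u (Nadia): max(55, 63) = 63
c (Chen): min(62, 63) = 62
v (Nadia): max(94, 33, 31) = 94
w (Nadia): max(36, -53, 99) = 99
x (Nadia): max(-30, -44, -50) = -30
y (Nadia): max(58, -74, -4) = 58
d (Chen): min(94, 99, -30, 58) = -30
z (Nadia): max(-8, -87, 91, -59) = 91
aa (Nadia): max(1, 75) = 75
ab (Nadia): max(6, -38, 41, 38) = 41
e (Chen): min(91, 75, 41) = 41
M2 (Nadia): max(62, -30, 41) = 62
ac (Nadia): max(65, -30) = 65
ad (Nadia): max(-23, -55, 61, -12) = 61
ae (Nadia): max(-74, -60, -93, -38) = -38
f (Chen): min(65, 61, -38) = -38
af (Nadia): max(24, -36, 85) = 85
ag (Nadia): max(-96, 36, -65) = 36
ah (Nadia): max(37, 4) = 37
g (Chen): min(85, 36, 37) = 36
aj (Nadia): max(99, -72, 39, 34) = 99
ak (Nadia): max(-33, 49, 33, 85) = 85
am (Nadia): max(-16, 96) = 96
h (Chen): min(99, 85, 96) = 85
M3 (Nadia): max(-38, 36, 85) = 85
an (Nadia): max(-25, -65, -40) = -25
ap (Nadia): max(-59, 68, 3, 64) = 68
aq (Nadia): max(41, -31, -85) = 41
ar (Nadia): max(72, -38) = 72
j (Chen): min(-25, 68, 41, 72) = -25
as (Nadia): max(4, 3, 58, 63) = 63
at (Nadia): max(7, -3, 20, 18) = 20
k (Chen): min(63, 20) = 20
M4 (Nadia): max(-25, 20) = 20
S0 (Chen): min(46, 62, 85, 20) = 20
Chen at S0 wants the lowest of {M1=46, M2=62, M3=85, M4=20}, so chooses M4.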